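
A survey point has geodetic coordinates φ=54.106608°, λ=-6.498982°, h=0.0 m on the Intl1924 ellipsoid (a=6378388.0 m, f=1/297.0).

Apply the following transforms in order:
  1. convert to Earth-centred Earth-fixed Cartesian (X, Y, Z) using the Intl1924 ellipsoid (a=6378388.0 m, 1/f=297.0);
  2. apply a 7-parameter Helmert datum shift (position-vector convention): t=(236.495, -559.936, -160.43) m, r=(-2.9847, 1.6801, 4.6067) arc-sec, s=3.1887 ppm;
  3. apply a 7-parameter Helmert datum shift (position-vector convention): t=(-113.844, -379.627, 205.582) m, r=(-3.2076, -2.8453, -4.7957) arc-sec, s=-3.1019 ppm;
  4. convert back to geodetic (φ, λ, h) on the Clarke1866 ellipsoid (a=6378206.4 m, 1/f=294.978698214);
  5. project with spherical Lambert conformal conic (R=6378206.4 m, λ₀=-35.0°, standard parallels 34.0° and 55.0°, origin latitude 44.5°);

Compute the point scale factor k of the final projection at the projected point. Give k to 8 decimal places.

start: φ=54.106608°, λ=-6.498982°, h=0.000 m
→ ECEF (a=6378388.000, f=1/297.0): X=3723707.3269, Y=-424195.8399, Z=5143813.5009
→ Helmert 7p (PV): X=3724007.0680, Y=-424599.5309, Z=5143645.2802
→ Helmert 7p (PV): X=3723800.8472, Y=-424984.4365, Z=5143892.8803
→ geod (Bowring, a=6378206.400): φ=54.10695154°, λ=-6.51079810°, h=448.8220 m
→ into lcc (λ₀=-35.0°): φ=54.10695154°, λ−λ₀=28.48920190°
scale k = 0.99705465

0.99705465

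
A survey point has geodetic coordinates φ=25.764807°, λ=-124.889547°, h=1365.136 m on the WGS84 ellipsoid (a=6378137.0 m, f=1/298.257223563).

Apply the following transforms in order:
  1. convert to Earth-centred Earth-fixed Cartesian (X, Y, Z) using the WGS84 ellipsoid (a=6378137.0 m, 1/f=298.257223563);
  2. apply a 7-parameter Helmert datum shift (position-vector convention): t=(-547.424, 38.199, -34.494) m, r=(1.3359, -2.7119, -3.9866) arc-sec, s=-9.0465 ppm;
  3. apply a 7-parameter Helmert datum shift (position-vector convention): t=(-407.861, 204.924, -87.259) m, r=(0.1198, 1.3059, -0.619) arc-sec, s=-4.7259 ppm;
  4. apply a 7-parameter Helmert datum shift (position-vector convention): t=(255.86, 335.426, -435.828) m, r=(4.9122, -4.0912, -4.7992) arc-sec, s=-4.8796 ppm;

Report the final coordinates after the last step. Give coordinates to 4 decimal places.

X=-3289290.6202 m, Y=-4714861.1454 m, Z=2755370.6469 m

start: φ=25.764807°, λ=-124.889547°, h=1365.136 m
→ ECEF (a=6378137.000, f=1/298.257223563): X=-3288364.0847, Y=-4715592.5223, Z=2756212.8620
→ Helmert 7p (PV): X=-3289009.1382, Y=-4715465.9590, Z=2756079.6592
→ Helmert 7p (PV): X=-3289398.1575, Y=-4715230.4806, Z=2755997.4597
→ Helmert 7p (PV): X=-3289290.6202, Y=-4714861.1454, Z=2755370.6469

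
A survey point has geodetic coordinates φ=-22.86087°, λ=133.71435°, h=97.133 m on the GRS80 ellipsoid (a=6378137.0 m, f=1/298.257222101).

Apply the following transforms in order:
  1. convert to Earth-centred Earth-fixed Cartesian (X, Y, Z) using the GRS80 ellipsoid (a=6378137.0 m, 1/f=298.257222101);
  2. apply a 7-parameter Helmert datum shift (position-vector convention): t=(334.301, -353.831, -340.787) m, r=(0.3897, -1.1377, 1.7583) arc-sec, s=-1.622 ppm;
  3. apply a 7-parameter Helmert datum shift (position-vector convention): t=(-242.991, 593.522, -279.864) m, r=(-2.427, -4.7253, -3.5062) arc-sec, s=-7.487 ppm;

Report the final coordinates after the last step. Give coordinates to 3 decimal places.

X=-4063357.812 m, Y=4250385.708 m, Z=-2463322.616 m

start: φ=-22.860870°, λ=133.714350°, h=97.133 m
→ ECEF (a=6378137.000, f=1/298.257222101): X=-4063592.1490, Y=4250174.6270, Z=-2462566.9270
→ Helmert 7p (PV): X=-4063273.9045, Y=4249783.9149, Z=-2462918.1034
→ Helmert 7p (PV): X=-4063357.8119, Y=4250385.7084, Z=-2463322.6164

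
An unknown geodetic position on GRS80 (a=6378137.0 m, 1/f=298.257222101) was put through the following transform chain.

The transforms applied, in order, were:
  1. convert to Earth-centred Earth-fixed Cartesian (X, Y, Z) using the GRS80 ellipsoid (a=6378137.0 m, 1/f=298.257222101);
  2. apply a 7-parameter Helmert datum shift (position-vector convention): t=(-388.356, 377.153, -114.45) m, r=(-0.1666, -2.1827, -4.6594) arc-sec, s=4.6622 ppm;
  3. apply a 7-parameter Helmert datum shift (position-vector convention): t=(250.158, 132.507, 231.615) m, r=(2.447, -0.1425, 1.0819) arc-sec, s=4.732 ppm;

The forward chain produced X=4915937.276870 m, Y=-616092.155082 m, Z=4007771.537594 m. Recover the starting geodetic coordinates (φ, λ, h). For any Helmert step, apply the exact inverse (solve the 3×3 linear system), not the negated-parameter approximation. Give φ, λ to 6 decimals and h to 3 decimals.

φ=39.156243°, λ=-7.147459°, h=2828.332 m

start: X=4915937.2769, Y=-616092.1551, Z=4007771.5376 m
→ Helmert⁻¹: X=4915663.3945, Y=-616199.9869, Z=4007524.8732
→ Helmert⁻¹: X=4916085.1648, Y=-616466.4508, Z=4007568.1188
→ geod (Bowring, a=6378137.000): φ=39.15624300°, λ=-7.14745900°, h=2828.3320 m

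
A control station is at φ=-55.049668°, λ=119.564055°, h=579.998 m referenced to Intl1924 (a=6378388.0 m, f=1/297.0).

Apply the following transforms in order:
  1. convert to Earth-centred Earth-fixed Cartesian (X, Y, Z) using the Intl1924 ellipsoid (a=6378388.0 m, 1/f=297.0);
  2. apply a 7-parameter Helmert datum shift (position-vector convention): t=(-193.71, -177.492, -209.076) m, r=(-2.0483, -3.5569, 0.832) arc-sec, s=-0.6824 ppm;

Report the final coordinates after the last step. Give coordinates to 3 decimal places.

start: φ=-55.049668°, λ=119.564055°, h=579.998 m
→ ECEF (a=6378388.000, f=1/297.0): X=-1807100.4987, Y=3185724.0182, Z=-5205134.6601
→ Helmert 7p (PV): X=-1807216.0666, Y=3185485.3738, Z=-5205402.9819

X=-1807216.067 m, Y=3185485.374 m, Z=-5205402.982 m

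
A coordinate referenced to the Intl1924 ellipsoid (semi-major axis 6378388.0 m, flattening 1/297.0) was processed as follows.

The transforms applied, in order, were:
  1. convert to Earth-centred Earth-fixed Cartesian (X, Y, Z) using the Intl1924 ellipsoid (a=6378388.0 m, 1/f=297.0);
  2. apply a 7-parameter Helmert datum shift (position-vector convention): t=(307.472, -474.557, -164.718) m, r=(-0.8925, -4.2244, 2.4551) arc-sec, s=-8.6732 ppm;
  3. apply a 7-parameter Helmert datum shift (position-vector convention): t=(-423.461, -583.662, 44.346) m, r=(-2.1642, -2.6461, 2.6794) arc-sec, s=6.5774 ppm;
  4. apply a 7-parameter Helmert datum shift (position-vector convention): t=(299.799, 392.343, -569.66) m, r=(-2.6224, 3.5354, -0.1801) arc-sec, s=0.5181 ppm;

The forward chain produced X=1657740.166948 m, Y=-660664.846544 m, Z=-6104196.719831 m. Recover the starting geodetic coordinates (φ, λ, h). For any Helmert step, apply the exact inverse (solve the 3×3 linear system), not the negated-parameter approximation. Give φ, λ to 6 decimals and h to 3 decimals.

φ=-73.810993°, λ=-21.708789°, h=337.403 m

start: X=1657740.1669, Y=-660664.8465, Z=-6104196.7198 m
→ Helmert⁻¹: X=1657544.7028, Y=-660977.8000, Z=-6103603.8906
→ Helmert⁻¹: X=1657870.3793, Y=-660347.2889, Z=-6103636.2875
→ Helmert⁻¹: X=1657444.4258, Y=-659871.7733, Z=-6103561.3071
→ geod (Bowring, a=6378388.000): φ=-73.81099300°, λ=-21.70878900°, h=337.4030 m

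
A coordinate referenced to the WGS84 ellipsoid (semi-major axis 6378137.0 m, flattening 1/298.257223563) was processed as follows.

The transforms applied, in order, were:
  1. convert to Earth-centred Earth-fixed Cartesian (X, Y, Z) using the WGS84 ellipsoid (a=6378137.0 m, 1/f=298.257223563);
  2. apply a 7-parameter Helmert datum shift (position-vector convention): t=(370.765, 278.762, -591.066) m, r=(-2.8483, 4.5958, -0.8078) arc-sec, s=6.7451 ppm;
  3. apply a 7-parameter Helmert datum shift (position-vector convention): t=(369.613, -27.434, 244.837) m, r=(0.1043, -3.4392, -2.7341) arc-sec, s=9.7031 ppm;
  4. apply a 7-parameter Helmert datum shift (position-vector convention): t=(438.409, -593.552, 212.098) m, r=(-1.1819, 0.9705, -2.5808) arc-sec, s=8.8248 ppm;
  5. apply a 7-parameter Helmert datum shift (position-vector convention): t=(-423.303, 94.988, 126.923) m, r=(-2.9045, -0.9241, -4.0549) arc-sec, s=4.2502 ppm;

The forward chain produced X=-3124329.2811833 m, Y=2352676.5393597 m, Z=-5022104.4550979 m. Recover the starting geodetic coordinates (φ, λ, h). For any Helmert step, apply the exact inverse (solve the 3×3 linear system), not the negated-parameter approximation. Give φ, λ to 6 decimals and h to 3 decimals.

start: X=-3124329.2812, Y=2352676.5394, Z=-5022104.4551 m
→ Helmert⁻¹: X=-3123961.4498, Y=2352580.8586, Z=-5022162.9092
→ Helmert⁻¹: X=-3124378.0989, Y=2353143.3300, Z=-5022331.9031
→ Helmert⁻¹: X=-3124832.3269, Y=2353103.9710, Z=-5022477.0934
→ Helmert⁻¹: X=-3125079.3337, Y=2352866.4472, Z=-5021889.2940
→ geod (Bowring, a=6378137.000): φ=-52.26966100°, λ=143.02397700°, h=845.4160 m

φ=-52.269661°, λ=143.023977°, h=845.416 m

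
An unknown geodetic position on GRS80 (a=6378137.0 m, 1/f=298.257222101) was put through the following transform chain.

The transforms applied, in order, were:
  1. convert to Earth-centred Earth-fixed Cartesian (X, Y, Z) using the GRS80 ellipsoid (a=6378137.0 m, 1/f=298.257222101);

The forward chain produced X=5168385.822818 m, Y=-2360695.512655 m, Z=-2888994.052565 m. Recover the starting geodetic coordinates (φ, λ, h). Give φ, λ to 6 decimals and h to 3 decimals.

φ=-27.106694°, λ=-24.548874°, h=548.355 m

start: X=5168385.8228, Y=-2360695.5127, Z=-2888994.0526 m
→ geod (Bowring, a=6378137.000): φ=-27.10669400°, λ=-24.54887400°, h=548.3550 m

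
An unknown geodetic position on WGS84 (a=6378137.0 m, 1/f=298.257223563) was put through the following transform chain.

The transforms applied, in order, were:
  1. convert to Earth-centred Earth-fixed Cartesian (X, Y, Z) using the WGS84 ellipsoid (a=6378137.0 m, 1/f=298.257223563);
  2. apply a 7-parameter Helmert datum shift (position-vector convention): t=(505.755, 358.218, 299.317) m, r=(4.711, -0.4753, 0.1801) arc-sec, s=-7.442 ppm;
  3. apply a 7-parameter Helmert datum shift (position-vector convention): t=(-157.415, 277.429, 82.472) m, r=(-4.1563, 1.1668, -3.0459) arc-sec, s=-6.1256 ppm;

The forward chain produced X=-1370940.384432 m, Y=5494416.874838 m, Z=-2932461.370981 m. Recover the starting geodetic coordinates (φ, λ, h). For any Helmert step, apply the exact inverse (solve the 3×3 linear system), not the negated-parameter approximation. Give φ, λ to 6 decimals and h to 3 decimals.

start: X=-1370940.3844, Y=5494416.8748, Z=-2932461.3710 m
→ Helmert⁻¹: X=-1370855.9107, Y=5494211.9476, Z=-2932458.8513
→ Helmert⁻¹: X=-1371373.8329, Y=5493828.8263, Z=-2932902.3106
→ geod (Bowring, a=6378137.000): φ=-27.53977000°, λ=104.01579200°, h=3295.4240 m

φ=-27.539770°, λ=104.015792°, h=3295.424 m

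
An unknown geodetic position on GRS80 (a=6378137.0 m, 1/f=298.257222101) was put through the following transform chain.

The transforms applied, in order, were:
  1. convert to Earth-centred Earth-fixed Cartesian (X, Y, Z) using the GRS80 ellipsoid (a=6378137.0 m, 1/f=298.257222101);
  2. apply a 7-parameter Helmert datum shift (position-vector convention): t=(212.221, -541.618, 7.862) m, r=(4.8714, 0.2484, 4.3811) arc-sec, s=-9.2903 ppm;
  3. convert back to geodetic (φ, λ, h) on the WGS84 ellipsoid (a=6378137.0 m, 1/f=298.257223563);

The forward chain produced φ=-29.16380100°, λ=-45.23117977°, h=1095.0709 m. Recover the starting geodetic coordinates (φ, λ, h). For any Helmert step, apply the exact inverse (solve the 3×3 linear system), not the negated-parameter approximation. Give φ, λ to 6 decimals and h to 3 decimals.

φ=-29.165196°, λ=-45.230526°, h=691.515 m

start: φ=-29.163801°, λ=-45.231180°, h=1095.071 m
→ ECEF (a=6378137.000, f=1/298.257223563): X=3926161.2283, Y=-3957972.6844, Z=-3090301.1567
→ Helmert⁻¹: X=3925905.1418, Y=-3957624.2022, Z=-3090239.5329
→ geod (Bowring, a=6378137.000): φ=-29.16519600°, λ=-45.23052600°, h=691.5150 m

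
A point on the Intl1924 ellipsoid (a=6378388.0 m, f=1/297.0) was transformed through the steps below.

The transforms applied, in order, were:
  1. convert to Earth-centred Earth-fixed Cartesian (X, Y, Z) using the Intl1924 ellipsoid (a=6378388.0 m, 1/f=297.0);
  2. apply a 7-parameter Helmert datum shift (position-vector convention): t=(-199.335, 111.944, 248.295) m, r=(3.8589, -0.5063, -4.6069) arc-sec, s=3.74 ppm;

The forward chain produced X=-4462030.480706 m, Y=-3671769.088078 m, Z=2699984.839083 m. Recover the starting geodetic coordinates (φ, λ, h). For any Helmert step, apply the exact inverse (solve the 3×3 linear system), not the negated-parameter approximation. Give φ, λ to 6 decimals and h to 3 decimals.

start: X=-4462030.4807, Y=-3671769.0881, Z=2699984.8391 m
→ Helmert⁻¹: X=-4461725.8197, Y=-3671916.4422, Z=2699806.0949
→ geod (Bowring, a=6378388.000): φ=25.19153800°, λ=-140.54626200°, h=3479.0000 m

φ=25.191538°, λ=-140.546262°, h=3479.000 m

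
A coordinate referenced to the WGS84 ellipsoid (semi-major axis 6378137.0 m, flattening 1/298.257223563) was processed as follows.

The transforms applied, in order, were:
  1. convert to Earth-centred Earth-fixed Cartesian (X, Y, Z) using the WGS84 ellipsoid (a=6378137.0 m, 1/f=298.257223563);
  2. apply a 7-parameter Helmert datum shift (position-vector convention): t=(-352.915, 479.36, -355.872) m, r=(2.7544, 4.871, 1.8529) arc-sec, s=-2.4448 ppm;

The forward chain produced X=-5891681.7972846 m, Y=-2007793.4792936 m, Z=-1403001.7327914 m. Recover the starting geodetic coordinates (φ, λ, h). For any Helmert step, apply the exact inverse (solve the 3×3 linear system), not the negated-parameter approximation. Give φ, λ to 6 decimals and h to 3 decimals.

start: X=-5891681.7973, Y=-2007793.4793, Z=-1403001.7328 m
→ Helmert⁻¹: X=-5891328.1991, Y=-2008243.5587, Z=-1402761.5978
→ geod (Bowring, a=6378137.000): φ=-12.78341000°, λ=-161.17671700°, h=3225.3210 m

φ=-12.783410°, λ=-161.176717°, h=3225.321 m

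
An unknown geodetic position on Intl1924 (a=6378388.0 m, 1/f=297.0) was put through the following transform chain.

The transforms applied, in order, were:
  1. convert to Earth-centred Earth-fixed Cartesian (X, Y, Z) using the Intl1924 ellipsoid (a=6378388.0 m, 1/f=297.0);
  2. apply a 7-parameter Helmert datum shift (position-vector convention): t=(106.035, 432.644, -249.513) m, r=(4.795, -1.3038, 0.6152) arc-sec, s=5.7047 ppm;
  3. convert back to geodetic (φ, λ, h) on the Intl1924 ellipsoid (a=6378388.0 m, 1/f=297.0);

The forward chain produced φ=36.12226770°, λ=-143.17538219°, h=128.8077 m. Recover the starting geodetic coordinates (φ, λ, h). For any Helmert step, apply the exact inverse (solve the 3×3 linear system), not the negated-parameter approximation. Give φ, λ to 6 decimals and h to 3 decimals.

φ=36.123347°, λ=-143.173028°, h=517.968 m

start: φ=36.122268°, λ=-143.175382°, h=128.808 m
→ ECEF (a=6378388.000, f=1/297.0): X=-4129120.7436, Y=-3091744.8725, Z=3739293.9707
→ Helmert⁻¹: X=-4129188.8069, Y=-3092060.6268, Z=3739620.1320
→ geod (Bowring, a=6378388.000): φ=36.12334700°, λ=-143.17302800°, h=517.9680 m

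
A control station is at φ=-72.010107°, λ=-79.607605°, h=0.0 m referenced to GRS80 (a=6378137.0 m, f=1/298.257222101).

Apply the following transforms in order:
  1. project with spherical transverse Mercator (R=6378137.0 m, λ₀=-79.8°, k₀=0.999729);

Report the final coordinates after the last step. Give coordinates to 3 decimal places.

start: φ=-72.010107°, λ=-79.607605°, h=0.000 m
→ tm (R=6378137.0, λ₀=-79.8°): E=6612.9180, N=-8013966.6325

E=6612.918 m, N=-8013966.632 m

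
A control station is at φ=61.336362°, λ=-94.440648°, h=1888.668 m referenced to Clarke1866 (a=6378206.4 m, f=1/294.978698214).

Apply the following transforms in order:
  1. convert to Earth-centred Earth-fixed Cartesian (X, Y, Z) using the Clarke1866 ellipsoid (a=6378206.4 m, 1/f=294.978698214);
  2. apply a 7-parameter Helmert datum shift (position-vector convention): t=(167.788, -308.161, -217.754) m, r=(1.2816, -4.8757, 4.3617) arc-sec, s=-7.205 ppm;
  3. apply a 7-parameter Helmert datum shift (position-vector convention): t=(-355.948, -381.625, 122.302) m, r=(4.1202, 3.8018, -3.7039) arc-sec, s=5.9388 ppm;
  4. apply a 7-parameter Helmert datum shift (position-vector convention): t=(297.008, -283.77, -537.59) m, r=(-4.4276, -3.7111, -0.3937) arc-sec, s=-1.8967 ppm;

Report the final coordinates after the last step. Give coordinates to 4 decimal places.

start: φ=61.336362°, λ=-94.440648°, h=1888.668 m
→ ECEF (a=6378206.400, f=1/294.978698214): X=-237569.0357, Y=-3059111.5621, Z=5574878.9178
→ Helmert 7p (PV): X=-237466.6265, Y=-3059437.3444, Z=5574596.3739
→ Helmert 7p (PV): X=-237776.1739, Y=-3059944.2294, Z=5574695.0457
→ Helmert 7p (PV): X=-237584.8547, Y=-3060102.0778, Z=5574208.2876

X=-237584.8547 m, Y=-3060102.0778 m, Z=5574208.2876 m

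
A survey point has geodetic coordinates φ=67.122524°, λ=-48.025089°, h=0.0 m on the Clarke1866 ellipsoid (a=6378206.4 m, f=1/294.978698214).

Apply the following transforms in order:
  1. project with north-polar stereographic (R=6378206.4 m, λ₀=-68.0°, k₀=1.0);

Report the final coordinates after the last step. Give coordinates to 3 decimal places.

start: φ=67.122524°, λ=-48.025089°, h=0.000 m
→ stereo (R=6378206.4, λ₀=-68.0°): E=881733.0675, N=-2425846.2808

E=881733.067 m, N=-2425846.281 m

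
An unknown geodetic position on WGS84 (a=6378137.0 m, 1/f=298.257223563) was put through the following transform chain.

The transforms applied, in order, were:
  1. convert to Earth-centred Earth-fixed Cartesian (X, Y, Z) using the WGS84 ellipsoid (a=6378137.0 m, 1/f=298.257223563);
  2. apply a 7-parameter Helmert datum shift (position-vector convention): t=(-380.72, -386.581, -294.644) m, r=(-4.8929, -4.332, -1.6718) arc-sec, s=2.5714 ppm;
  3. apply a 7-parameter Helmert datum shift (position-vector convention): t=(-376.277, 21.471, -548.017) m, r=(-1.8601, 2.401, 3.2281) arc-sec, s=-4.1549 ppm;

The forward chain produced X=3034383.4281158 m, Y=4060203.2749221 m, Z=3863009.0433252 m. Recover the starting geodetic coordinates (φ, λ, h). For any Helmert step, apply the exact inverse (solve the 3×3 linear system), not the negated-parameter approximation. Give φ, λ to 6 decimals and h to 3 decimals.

φ=37.500308°, λ=53.221487°, h=3894.957 m

start: X=3034383.4281, Y=4060203.2749, Z=3863009.0433 m
→ Helmert⁻¹: X=3034790.8819, Y=4060116.3359, Z=3863645.0534
→ Helmert⁻¹: X=3035212.0385, Y=4060425.4177, Z=3863962.3350
→ geod (Bowring, a=6378137.000): φ=37.50030800°, λ=53.22148700°, h=3894.9570 m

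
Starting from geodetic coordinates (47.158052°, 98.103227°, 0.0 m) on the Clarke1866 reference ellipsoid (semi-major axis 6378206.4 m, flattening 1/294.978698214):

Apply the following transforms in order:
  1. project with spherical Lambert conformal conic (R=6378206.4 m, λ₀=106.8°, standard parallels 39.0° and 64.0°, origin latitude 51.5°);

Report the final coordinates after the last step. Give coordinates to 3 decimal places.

start: φ=47.158052°, λ=98.103227°, h=0.000 m
→ lcc (R=6378206.4, λ₀=106.8°): E=-643338.0756, N=-433864.7979

E=-643338.076 m, N=-433864.798 m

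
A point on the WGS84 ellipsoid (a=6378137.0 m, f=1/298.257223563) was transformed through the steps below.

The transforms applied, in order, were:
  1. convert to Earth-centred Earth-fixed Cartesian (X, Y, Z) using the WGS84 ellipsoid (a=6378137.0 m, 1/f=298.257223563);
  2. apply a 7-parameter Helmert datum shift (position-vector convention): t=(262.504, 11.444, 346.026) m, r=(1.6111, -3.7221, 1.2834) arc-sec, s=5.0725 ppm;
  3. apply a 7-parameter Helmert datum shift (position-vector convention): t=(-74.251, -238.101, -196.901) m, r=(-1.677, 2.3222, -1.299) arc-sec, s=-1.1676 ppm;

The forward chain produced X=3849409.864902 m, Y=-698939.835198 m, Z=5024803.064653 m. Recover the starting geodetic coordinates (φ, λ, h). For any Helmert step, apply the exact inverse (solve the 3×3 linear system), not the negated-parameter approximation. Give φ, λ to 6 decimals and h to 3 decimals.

φ=52.282107°, λ=-10.288273°, h=3210.936 m

start: X=3849409.8649, Y=-698939.8352, Z=5024803.0647 m
→ Helmert⁻¹: X=3849436.4372, Y=-698719.1625, Z=5025043.4903
→ Helmert⁻¹: X=3849240.7313, Y=-698711.7662, Z=5024607.9737
→ geod (Bowring, a=6378137.000): φ=52.28210700°, λ=-10.28827300°, h=3210.9360 m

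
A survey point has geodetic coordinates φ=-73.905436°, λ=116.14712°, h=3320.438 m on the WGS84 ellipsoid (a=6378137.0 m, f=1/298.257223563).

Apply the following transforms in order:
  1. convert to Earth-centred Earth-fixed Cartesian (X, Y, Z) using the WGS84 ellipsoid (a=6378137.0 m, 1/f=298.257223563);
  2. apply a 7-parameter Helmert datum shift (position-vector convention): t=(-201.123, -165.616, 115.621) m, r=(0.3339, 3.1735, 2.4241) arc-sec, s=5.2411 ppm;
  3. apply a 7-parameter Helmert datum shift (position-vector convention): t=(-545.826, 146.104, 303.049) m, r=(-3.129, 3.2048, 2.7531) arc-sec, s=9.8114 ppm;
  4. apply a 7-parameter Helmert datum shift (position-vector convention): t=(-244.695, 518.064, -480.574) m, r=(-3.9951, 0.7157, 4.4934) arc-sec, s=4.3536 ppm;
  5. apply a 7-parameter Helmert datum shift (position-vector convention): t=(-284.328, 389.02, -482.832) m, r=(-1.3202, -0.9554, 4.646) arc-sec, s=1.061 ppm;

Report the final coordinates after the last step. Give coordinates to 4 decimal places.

X=-783601.4892 m, Y=1593603.8743 m, Z=-6109920.6577 m

start: φ=-73.905436°, λ=116.147120°, h=3320.438 m
→ ECEF (a=6378137.000, f=1/298.257223563): X=-782017.1205, Y=1592978.2453, Z=-6109211.5276
→ Helmert 7p (PV): X=-782335.0576, Y=1592821.6773, Z=-6109113.3150
→ Helmert 7p (PV): X=-783004.7398, Y=1592880.2918, Z=-6108882.2126
→ Helmert 7p (PV): X=-783308.7409, Y=1593269.9109, Z=-6109417.5176
→ Helmert 7p (PV): X=-783601.4892, Y=1593603.8743, Z=-6109920.6577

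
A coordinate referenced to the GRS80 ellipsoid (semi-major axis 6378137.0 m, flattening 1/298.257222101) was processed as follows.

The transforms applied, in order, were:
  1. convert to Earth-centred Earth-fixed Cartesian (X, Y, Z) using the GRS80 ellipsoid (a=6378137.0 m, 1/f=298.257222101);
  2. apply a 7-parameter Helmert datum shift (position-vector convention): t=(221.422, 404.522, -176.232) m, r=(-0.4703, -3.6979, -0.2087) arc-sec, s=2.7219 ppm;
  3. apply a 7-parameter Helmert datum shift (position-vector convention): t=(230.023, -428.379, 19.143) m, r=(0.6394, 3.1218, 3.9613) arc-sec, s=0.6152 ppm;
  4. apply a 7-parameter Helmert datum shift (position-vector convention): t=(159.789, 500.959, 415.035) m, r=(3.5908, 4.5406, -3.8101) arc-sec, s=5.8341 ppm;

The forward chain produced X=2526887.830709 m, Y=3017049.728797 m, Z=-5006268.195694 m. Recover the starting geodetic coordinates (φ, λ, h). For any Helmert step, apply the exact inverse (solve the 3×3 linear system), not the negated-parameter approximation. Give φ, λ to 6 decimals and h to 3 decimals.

start: X=2526887.8307, Y=3017049.7288, Z=-5006268.1957 m
→ Helmert⁻¹: X=2526767.7940, Y=3016490.6860, Z=-5006650.9116
→ Helmert⁻¹: X=2526669.9301, Y=3016853.1644, Z=-5006638.0856
→ Helmert⁻¹: X=2526348.8234, Y=3016454.4033, Z=-5006486.6409
→ geod (Bowring, a=6378137.000): φ=-52.02260100°, λ=50.05306400°, h=2709.0860 m

φ=-52.022601°, λ=50.053064°, h=2709.086 m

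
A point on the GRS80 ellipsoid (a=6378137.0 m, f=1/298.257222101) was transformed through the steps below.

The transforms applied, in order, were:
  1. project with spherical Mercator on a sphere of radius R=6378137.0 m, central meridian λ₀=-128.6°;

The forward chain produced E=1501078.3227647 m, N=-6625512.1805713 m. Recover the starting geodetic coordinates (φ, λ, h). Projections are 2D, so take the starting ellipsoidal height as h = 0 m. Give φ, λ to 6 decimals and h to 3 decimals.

φ=-51.023842°, λ=-115.115584°, h=0.000 m

start: E=1501078.3228, N=-6625512.1806 m
→ merc⁻¹: φ=-51.02384200°, λ=-115.11558400°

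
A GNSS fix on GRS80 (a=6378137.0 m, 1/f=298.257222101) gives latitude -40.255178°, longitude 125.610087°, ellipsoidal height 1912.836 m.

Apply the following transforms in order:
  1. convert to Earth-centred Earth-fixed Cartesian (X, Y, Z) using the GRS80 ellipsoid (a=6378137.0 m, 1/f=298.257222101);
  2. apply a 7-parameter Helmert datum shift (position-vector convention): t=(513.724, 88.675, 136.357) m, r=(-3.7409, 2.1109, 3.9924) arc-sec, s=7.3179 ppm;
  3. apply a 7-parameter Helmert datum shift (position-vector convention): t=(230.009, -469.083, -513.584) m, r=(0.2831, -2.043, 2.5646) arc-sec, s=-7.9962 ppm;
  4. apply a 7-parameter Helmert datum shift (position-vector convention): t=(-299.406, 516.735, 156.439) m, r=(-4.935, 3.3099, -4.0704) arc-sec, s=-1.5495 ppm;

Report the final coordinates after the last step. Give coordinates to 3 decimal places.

start: φ=-40.255178°, λ=125.610087°, h=1912.836 m
→ ECEF (a=6378137.000, f=1/298.257222101): X=-2839074.9676, Y=3964103.3341, Z=-4100886.2768
→ Helmert 7p (PV): X=-2838700.7167, Y=3964091.6895, Z=-4100822.7697
→ Helmert 7p (PV): X=-2838456.6789, Y=3963561.2424, Z=-4101326.2383
→ Helmert 7p (PV): X=-2838739.2837, Y=3964029.7231, Z=-4101212.7264

X=-2838739.284 m, Y=3964029.723 m, Z=-4101212.726 m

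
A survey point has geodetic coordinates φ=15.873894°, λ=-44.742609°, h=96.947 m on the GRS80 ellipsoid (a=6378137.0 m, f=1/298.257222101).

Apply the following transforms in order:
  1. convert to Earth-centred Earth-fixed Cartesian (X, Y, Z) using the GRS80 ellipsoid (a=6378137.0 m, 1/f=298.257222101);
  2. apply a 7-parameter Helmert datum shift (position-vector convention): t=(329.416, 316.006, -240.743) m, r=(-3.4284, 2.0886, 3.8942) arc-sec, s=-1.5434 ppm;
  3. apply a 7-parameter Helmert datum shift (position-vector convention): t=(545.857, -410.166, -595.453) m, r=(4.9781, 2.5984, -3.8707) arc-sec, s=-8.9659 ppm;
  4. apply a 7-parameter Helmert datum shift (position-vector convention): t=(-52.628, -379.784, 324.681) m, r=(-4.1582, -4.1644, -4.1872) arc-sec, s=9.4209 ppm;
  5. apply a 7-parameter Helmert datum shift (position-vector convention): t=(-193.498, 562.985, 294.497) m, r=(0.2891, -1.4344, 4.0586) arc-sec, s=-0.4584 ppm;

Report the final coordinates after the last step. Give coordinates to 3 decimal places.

X=4359253.262 m, Y=-4319541.769 m, Z=1733184.401 m

start: φ=15.873894°, λ=-44.742609°, h=96.947 m
→ ECEF (a=6378137.000, f=1/298.257222101): X=4358640.6787, Y=-4319654.7328, Z=1733336.2350
→ Helmert 7p (PV): X=4359062.4723, Y=-4319220.9602, Z=1733120.4804
→ Helmert 7p (PV): X=4359510.0266, Y=-4319716.0282, Z=1732350.3348
→ Helmert 7p (PV): X=4359375.8018, Y=-4320190.0835, Z=1732866.4378
→ Helmert 7p (PV): X=4359253.2616, Y=-4319541.7691, Z=1733184.4011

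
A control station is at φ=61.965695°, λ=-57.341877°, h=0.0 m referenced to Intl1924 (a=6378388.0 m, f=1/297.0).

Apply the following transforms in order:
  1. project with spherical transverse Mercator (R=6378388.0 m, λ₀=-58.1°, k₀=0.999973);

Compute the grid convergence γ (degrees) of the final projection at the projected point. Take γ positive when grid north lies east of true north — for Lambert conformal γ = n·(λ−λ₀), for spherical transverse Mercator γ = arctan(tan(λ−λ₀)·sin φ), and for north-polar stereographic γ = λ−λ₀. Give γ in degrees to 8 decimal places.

0.66917828

start: φ=61.965695°, λ=-57.341877°, h=0.000 m
→ into tm (λ₀=-58.1°): φ=61.96569500°, λ−λ₀=0.75812300°
convergence γ = 0.66917828°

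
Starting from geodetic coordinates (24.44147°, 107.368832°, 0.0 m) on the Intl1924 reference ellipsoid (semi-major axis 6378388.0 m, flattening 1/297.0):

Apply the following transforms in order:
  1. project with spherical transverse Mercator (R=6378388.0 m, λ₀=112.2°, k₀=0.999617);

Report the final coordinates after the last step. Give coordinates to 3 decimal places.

E=-489820.937 m, N=2728434.982 m

start: φ=24.441470°, λ=107.368832°, h=0.000 m
→ tm (R=6378388.0, λ₀=112.2°): E=-489820.9372, N=2728434.9822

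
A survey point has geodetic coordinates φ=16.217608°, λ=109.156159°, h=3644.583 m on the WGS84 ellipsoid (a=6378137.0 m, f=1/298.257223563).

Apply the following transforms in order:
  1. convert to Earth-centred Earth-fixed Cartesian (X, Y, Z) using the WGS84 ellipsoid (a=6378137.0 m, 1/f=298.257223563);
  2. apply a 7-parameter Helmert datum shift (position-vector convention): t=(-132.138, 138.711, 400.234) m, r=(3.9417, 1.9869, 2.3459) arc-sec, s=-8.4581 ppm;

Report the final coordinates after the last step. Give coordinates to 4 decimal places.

X=-2011501.4381 m, Y=5790068.9054 m, Z=1771396.1260 m

start: φ=16.217608°, λ=109.156159°, h=3644.583 m
→ ECEF (a=6378137.000, f=1/298.257223563): X=-2011337.5196, Y=5790035.8834, Z=1770880.8497
→ Helmert 7p (PV): X=-2011501.4381, Y=5790068.9054, Z=1771396.1260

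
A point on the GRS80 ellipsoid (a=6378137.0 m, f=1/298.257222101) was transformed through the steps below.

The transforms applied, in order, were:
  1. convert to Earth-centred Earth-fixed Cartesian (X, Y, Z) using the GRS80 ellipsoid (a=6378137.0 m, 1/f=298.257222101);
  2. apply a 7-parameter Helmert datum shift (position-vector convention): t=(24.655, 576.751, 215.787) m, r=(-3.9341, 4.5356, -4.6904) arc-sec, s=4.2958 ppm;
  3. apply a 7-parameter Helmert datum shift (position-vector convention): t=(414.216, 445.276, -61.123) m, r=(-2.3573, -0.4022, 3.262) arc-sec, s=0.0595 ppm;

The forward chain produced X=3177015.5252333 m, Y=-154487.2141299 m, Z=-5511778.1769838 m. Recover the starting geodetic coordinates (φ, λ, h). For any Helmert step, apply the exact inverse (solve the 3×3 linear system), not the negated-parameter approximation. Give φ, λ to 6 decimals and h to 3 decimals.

φ=-60.180303°, λ=-2.799157°, h=1562.991 m

start: X=3177015.5252, Y=-154487.2141, Z=-5511778.1770 m
→ Helmert⁻¹: X=3176587.9228, Y=-154919.7266, Z=-5511724.6906
→ Helmert⁻¹: X=3176674.3551, Y=-155318.4452, Z=-5511849.9094
→ geod (Bowring, a=6378137.000): φ=-60.18030300°, λ=-2.79915700°, h=1562.9910 m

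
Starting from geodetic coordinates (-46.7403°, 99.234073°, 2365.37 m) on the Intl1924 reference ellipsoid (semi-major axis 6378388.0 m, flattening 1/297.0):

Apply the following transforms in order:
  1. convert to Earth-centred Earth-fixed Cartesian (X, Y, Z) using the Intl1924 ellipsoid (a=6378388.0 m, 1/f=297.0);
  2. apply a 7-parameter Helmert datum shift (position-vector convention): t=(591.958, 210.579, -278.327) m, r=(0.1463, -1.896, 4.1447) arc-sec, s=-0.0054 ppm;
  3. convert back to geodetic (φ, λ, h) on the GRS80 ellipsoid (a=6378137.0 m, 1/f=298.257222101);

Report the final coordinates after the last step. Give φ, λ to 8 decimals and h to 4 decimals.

start: φ=-46.740300°, λ=99.234073°, h=2365.370 m
→ ECEF (a=6378388.000, f=1/297.0): X=-702944.3753, Y=4323815.8491, Z=-4623835.0711
→ Helmert 7p (PV): X=-702396.7939, Y=4324015.5593, Z=-4624116.7679
→ geod (Bowring, a=6378137.000): φ=-46.74049997°, λ=99.22658476°, h=2848.0332 m

φ=-46.74049997°, λ=99.22658476°, h=2848.0332 m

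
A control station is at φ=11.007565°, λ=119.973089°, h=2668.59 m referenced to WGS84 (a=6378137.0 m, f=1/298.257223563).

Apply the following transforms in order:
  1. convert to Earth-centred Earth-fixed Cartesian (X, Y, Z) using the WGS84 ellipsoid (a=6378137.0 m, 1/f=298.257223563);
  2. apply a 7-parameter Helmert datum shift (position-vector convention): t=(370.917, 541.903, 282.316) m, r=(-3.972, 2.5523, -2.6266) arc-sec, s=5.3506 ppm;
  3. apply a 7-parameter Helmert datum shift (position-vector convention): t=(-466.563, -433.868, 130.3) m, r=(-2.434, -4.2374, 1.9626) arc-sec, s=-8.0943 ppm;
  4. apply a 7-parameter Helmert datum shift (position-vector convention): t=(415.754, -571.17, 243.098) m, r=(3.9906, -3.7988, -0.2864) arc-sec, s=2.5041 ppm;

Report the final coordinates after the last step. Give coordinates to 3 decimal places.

start: φ=11.007565°, λ=119.973089°, h=2668.590 m
→ ECEF (a=6378137.000, f=1/298.257223563): X=-3129539.4198, Y=5426405.6647, Z=1210337.1099
→ Helmert 7p (PV): X=-3129101.1702, Y=5427039.7617, Z=1210560.1310
→ Helmert 7p (PV): X=-3129618.9119, Y=5426546.4776, Z=1210552.3097
→ Helmert 7p (PV): X=-3129225.7548, Y=5425969.8211, Z=1210845.7879

X=-3129225.755 m, Y=5425969.821 m, Z=1210845.788 m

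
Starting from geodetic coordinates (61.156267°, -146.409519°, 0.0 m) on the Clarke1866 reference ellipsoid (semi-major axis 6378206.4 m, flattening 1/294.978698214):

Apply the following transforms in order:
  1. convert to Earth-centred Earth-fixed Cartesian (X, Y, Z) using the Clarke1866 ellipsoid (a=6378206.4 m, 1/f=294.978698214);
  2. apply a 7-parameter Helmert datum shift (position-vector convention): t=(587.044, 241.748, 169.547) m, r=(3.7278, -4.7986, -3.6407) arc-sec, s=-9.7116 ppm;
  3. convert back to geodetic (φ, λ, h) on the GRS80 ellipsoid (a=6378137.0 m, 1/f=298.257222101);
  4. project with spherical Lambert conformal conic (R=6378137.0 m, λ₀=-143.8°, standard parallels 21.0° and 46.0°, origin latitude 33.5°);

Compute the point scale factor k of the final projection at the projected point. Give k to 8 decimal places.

start: φ=61.156267°, λ=-146.409519°, h=0.000 m
→ ECEF (a=6378206.400, f=1/294.978698214): X=-2569854.7182, Y=-1706792.0437, Z=5563567.6099
→ Helmert 7p (PV): X=-2569402.2736, Y=-1706588.9097, Z=5563592.4942
→ geod (Bowring, a=6378137.000): φ=61.15841323°, λ=-146.40801249°, h=-327.2364 m
→ into lcc (λ₀=-143.8°): φ=61.15841323°, λ−λ₀=-2.60801249°
scale k = 1.11991242

1.11991242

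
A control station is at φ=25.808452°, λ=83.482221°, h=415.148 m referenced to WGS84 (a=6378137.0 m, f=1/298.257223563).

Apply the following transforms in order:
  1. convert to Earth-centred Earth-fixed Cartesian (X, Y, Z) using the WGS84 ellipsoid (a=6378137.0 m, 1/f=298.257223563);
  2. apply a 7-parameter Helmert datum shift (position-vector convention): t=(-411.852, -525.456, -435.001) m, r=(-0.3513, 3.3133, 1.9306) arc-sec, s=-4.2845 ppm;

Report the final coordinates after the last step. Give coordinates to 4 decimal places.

start: φ=25.808452°, λ=83.482221°, h=415.148 m
→ ECEF (a=6378137.000, f=1/298.257223563): X=652233.4228, Y=5708828.9738, Z=2760153.9198
→ Helmert 7p (PV): X=651809.6800, Y=5708289.8641, Z=2759686.8930

X=651809.6800 m, Y=5708289.8641 m, Z=2759686.8930 m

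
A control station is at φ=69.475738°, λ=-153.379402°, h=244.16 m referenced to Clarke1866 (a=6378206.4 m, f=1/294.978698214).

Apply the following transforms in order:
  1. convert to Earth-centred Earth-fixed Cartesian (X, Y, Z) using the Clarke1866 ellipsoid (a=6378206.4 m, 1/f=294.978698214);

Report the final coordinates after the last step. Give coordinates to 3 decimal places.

X=-2005206.840 m, Y=-1005034.597 m, Z=5950828.865 m

start: φ=69.475738°, λ=-153.379402°, h=244.160 m
→ ECEF (a=6378206.400, f=1/294.978698214): X=-2005206.8402, Y=-1005034.5966, Z=5950828.8645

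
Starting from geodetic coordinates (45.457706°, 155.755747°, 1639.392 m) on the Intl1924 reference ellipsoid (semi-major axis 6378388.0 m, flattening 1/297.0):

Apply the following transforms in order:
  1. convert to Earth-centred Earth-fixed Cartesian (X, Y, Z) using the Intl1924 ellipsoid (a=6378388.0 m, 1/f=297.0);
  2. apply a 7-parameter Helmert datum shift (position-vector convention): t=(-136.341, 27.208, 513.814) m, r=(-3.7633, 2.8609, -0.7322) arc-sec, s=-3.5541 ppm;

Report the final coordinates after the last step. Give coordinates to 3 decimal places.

X=-4087518.061 m, Y=1840893.526 m, Z=4524944.349 m

start: φ=45.457706°, λ=155.755747°, h=1639.392 m
→ ECEF (a=6378388.000, f=1/297.0): X=-4087465.5352, Y=1840775.8030, Z=4524423.5069
→ Helmert 7p (PV): X=-4087518.0609, Y=1840893.5261, Z=4524944.3489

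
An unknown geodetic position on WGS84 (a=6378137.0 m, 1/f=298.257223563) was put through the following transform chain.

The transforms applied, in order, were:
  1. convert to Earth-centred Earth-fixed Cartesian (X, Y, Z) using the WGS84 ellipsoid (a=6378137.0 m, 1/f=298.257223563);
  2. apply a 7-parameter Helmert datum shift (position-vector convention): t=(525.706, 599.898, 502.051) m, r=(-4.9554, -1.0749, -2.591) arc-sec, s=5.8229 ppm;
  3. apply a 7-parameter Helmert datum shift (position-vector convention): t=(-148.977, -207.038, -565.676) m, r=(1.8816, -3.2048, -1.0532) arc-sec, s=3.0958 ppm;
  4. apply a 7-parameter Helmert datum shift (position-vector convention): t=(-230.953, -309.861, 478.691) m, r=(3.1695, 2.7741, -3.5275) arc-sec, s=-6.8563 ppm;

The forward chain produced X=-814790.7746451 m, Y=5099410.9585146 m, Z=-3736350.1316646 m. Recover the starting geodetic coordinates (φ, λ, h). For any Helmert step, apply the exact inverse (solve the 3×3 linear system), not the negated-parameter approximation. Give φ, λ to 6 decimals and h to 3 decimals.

φ=-36.072829°, λ=99.082098°, h=3443.424 m

start: X=-814790.7746, Y=5099410.9585, Z=-3736350.1317 m
→ Helmert⁻¹: X=-814602.3614, Y=5099684.4313, Z=-3736943.7620
→ Helmert⁻¹: X=-814534.9567, Y=5099837.4376, Z=-3736400.3853
→ Helmert⁻¹: X=-815139.4447, Y=5099287.3816, Z=-3736753.9213
→ geod (Bowring, a=6378137.000): φ=-36.07282900°, λ=99.08209800°, h=3443.4240 m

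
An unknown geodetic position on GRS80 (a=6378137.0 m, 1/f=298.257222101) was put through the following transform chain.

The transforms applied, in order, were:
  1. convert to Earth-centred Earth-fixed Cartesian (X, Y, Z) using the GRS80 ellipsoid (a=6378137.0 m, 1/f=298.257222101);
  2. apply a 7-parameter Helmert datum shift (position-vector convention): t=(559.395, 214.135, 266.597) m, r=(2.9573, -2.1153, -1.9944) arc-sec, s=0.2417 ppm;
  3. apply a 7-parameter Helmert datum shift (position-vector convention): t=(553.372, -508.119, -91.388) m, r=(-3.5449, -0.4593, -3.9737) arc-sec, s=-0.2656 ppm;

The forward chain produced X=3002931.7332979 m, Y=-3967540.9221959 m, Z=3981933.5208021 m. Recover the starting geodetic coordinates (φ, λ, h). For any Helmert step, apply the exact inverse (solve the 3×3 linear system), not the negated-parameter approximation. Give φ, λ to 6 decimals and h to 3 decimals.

φ=38.859780°, λ=-52.884979°, h=2393.873 m

start: X=3002931.7333, Y=-3967540.9222, Z=3981933.5208 m
→ Helmert⁻¹: X=3002464.4508, Y=-3967044.4487, Z=3981951.1024
→ Helmert⁻¹: X=3001983.5228, Y=-3967171.5109, Z=3981709.6358
→ geod (Bowring, a=6378137.000): φ=38.85978000°, λ=-52.88497900°, h=2393.8730 m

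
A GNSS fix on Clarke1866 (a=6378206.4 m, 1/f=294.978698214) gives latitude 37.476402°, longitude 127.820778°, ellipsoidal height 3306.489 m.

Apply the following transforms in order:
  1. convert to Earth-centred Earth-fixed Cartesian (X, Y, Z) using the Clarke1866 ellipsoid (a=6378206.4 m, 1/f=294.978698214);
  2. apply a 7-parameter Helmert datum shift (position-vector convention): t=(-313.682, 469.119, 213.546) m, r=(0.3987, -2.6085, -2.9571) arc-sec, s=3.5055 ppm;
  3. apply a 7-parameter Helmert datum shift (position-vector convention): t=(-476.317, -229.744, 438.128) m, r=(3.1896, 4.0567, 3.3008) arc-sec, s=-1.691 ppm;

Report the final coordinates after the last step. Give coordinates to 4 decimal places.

start: φ=37.476402°, λ=127.820778°, h=3306.489 m
→ ECEF (a=6378206.400, f=1/294.978698214): X=-3109349.8585, Y=4005549.4263, Z=3861304.2842
→ Helmert 7p (PV): X=-3109665.8465, Y=4006069.7001, Z=3861499.7864
→ Helmert 7p (PV): X=-3110125.0673, Y=4005723.7061, Z=3862054.4919

X=-3110125.0673 m, Y=4005723.7061 m, Z=3862054.4919 m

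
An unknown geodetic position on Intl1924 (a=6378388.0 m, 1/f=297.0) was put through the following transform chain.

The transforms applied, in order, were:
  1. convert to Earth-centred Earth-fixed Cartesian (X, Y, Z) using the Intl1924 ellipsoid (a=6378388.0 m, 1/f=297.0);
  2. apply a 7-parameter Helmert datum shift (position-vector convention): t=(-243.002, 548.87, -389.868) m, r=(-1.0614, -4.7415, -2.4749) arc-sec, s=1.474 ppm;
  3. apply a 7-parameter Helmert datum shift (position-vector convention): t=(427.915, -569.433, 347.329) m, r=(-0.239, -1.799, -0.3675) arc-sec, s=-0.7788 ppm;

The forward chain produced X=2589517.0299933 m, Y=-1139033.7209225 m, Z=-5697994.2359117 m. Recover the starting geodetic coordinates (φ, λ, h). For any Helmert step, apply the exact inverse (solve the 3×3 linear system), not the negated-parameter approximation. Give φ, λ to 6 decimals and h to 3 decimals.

φ=-63.753059°, λ=-23.744081°, h=351.939 m

start: X=2589517.0300, Y=-1139033.7209, Z=-5697994.2359 m
→ Helmert⁻¹: X=2589043.4597, Y=-1138453.9590, Z=-5698369.9030
→ Helmert⁻¹: X=2589165.3276, Y=-1138940.7625, Z=-5698037.0153
→ geod (Bowring, a=6378388.000): φ=-63.75305900°, λ=-23.74408100°, h=351.9390 m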